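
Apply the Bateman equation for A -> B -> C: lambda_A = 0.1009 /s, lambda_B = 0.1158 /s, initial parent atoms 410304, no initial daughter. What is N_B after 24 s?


N_B(t) = lambda_A * N_A0 / (lambda_B - lambda_A) * [exp(-lambda_A*t) - exp(-lambda_B*t)]
exp(-0.1009*24) = 0.08877946; exp(-0.1158*24) = 0.06208816
N_B = 0.1009 * 410304 / (0.1158 - 0.1009) * (0.08877946 - 0.06208816)
N_B = 74162

74162


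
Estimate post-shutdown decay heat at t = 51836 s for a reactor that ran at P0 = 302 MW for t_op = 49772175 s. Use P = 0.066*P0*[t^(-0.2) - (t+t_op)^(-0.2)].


P/P0 = 0.066 * [t^(-0.2) - (t + t_op)^(-0.2)]
P/P0 = 0.066 * [51836^(-0.2) - (51836 + 49772175)^(-0.2)]
P/P0 = 0.066 * [0.1140443 - 0.02887435] = 0.005621217
P = 302 * 0.005621217 = 1.6976 MW

1.6976


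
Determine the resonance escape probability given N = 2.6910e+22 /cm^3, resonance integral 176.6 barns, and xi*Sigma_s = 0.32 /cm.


p = exp(-N * I * 1e-24 / (xi*Sigma_s))
p = exp(-2.6910e+22 * 176.6 * 1e-24 / 0.32)
p = 3.5507e-07

3.5507e-07


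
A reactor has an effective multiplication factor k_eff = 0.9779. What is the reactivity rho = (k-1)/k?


rho = (k_eff - 1) / k_eff
rho = (0.9779 - 1) / 0.9779
rho = -0.022599

-0.022599


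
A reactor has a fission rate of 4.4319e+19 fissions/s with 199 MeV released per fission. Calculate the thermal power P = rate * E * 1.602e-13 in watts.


P = fission_rate * E_MeV * 1.602e-13
P = 4.4319e+19 * 199 * 1.602e-13
P = 1.4129e+09 W

1.4129e+09


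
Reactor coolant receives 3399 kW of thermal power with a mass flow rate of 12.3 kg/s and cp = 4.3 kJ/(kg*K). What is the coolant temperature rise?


dT = Q / (m_dot * cp)
dT = 3399 / (12.3 * 4.3)
dT = 64.265 C

64.265


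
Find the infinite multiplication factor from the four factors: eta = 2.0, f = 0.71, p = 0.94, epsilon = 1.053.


k_inf = eta * f * p * epsilon
k_inf = 2.0 * 0.71 * 0.94 * 1.053
k_inf = 1.4055

1.4055


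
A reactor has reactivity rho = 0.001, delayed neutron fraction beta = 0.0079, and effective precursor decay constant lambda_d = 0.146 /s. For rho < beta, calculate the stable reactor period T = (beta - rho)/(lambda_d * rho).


T = (beta - rho) / (lambda_d * rho)
T = (0.0079 - 0.001) / (0.146 * 0.001)
T = 47.260 s

47.260


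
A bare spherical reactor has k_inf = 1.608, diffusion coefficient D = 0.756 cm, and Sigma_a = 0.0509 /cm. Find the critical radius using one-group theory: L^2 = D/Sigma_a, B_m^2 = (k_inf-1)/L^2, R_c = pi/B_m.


L^2 = D / Sigma_a = 0.756 / 0.0509 = 14.85265 cm^2
B_m^2 = (k_inf - 1) / L^2 = (1.608 - 1) / 14.85265 = 0.04093546 /cm^2
For a bare sphere: B_g = pi/R, so R_c = pi / sqrt(B_m^2)
R_c = pi / sqrt(0.04093546) = 15.527 cm

15.527


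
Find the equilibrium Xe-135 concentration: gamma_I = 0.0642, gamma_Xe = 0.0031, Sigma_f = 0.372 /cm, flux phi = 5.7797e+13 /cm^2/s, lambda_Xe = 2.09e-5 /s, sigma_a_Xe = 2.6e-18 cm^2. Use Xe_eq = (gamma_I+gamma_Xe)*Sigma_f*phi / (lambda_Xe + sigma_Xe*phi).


Xe_eq = (gamma_I + gamma_Xe) * Sigma_f * phi / (lambda_Xe + sigma_Xe * phi)
Numerator = (0.0642 + 0.0031) * 0.372 * 5.7797e+13 = 1.446983e+12
Denominator = 2.09e-5 + 2.6e-18 * 5.7797e+13 = 1.711722e-04
Xe_eq = 1.446983e+12 / 1.711722e-04 = 8.4534e+15 /cm^3

8.4534e+15


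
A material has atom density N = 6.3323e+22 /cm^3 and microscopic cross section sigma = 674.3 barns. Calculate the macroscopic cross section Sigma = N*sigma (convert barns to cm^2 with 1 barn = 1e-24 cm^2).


Sigma = N * sigma_barns * 1e-24
Sigma = 6.3323e+22 * 674.3 * 1e-24
Sigma = 42.699 /cm

42.699


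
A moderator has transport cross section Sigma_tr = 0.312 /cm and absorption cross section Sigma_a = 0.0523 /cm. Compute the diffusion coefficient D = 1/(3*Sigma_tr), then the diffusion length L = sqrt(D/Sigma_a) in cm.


D = 1 / (3 * Sigma_tr) = 1 / (3 * 0.312) = 1.068376 cm
L = sqrt(D / Sigma_a)
L = sqrt(1.068376 / 0.0523)
L = 4.5197 cm

4.5197


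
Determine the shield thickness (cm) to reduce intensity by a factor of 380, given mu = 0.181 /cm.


x = ln(factor) / mu
x = ln(380) / 0.181
x = 32.819 cm

32.819


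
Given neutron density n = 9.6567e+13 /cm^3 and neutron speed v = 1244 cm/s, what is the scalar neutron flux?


phi = n * v
phi = 9.6567e+13 * 1244
phi = 1.2013e+17 /cm^2/s

1.2013e+17


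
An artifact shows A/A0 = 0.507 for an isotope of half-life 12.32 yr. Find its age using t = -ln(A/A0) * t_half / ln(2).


lambda = ln(2) / t_half = ln(2) / 12.32 = 0.05626195 /yr
t = -ln(A/A0) / lambda
t = -ln(0.507) / 0.05626195
t = 12.073 yr

12.073


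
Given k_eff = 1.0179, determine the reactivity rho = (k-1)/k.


rho = (k_eff - 1) / k_eff
rho = (1.0179 - 1) / 1.0179
rho = 0.017585

0.017585


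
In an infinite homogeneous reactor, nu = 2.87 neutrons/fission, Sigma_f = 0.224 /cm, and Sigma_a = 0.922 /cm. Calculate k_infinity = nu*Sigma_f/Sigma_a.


k_inf = nu * Sigma_f / Sigma_a
k_inf = 2.87 * 0.224 / 0.922
k_inf = 0.69727

0.69727


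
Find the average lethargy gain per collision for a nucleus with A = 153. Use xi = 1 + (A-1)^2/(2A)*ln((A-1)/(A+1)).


xi = 1 + (A-1)^2/(2A) * ln((A-1)/(A+1))
xi = 1 + (153-1)^2/(2*153) * ln((153-1)/(153 +1))
xi = 0.013015

0.013015


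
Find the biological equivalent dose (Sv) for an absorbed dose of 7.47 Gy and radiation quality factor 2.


H = D * Q
H = 7.47 * 2
H = 14.940 Sv

14.940


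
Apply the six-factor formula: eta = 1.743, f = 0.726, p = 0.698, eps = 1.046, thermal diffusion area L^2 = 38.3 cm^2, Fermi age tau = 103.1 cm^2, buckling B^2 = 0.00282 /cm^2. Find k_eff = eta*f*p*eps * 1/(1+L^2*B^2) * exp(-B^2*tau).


k_inf = eta*f*p*eps = 1.743*0.726*0.698*1.046 = 0.9238918
P_TNL = 1/(1 + L^2*B^2) = 1/(1 + 38.3*0.00282) = 0.9025222
P_FNL = exp(-B^2*tau) = exp(-0.00282*103.1) = 0.7477086
k_eff = k_inf * P_TNL * P_FNL = 0.9238918 * 0.9025222 * 0.7477086
k_eff = 0.62346

0.62346


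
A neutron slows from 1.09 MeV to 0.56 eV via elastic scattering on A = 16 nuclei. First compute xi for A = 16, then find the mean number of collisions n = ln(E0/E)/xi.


xi = 1 + (A-1)^2/(2A)*ln((A-1)/(A+1)) = 0.1199467 (for A = 16)
n = ln(E0/E) / xi
n = ln(1.09e6 / 0.56) / 0.1199467
n = ln(1.946429e+06) / 0.1199467 = 120.73

120.73


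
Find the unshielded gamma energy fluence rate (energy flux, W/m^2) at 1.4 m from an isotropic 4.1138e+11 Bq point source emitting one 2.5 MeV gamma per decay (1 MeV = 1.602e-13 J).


psi = A * E * 1.602e-13 / (4*pi*r^2)
psi = 4.1138e+11 * 2.5 * 1.602e-13 / (4*pi*1.4^2)
psi = 0.0066893 W/m^2

0.0066893


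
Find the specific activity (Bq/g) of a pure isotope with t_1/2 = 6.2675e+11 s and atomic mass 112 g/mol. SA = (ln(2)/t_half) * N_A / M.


lambda = ln(2) / t_half = ln(2) / 6.2675e+11 = 1.105939e-12 /s
SA = lambda * N_A / M
SA = 1.105939e-12 * 6.022e23 / 112
SA = 5.9464e+09 Bq/g

5.9464e+09


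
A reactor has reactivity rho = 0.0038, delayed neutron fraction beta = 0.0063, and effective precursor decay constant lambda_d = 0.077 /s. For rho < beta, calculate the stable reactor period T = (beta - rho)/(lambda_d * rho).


T = (beta - rho) / (lambda_d * rho)
T = (0.0063 - 0.0038) / (0.077 * 0.0038)
T = 8.5441 s

8.5441


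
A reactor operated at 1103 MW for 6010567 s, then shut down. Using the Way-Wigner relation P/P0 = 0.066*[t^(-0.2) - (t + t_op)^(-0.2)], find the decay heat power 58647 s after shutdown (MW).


P/P0 = 0.066 * [t^(-0.2) - (t + t_op)^(-0.2)]
P/P0 = 0.066 * [58647^(-0.2) - (58647 + 6010567)^(-0.2)]
P/P0 = 0.066 * [0.1112630 - 0.04399198] = 0.004439887
P = 1103 * 0.004439887 = 4.8972 MW

4.8972


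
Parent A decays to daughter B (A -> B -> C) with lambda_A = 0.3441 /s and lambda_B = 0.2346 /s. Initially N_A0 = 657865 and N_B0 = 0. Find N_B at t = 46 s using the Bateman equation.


N_B(t) = lambda_A * N_A0 / (lambda_B - lambda_A) * [exp(-lambda_A*t) - exp(-lambda_B*t)]
exp(-0.3441*46) = 1.335754e-07; exp(-0.2346*46) = 2.057158e-05
N_B = 0.3441 * 657865 / (0.2346 - 0.3441) * (1.335754e-07 - 2.057158e-05)
N_B = 42.252

42.252


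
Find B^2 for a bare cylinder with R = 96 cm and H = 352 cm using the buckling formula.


B^2 = (2.405/R)^2 + (pi/H)^2
B^2 = (2.405/96)^2 + (pi/352)^2
B^2 = 7.0726e-04 /cm^2

7.0726e-04


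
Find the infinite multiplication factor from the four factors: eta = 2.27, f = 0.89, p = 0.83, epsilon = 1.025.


k_inf = eta * f * p * epsilon
k_inf = 2.27 * 0.89 * 0.83 * 1.025
k_inf = 1.7188

1.7188


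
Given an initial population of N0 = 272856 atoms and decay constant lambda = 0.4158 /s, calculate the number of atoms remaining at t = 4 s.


N = N0 * exp(-lambda * t)
N = 272856 * exp(-0.4158 * 4)
N = 51715

51715


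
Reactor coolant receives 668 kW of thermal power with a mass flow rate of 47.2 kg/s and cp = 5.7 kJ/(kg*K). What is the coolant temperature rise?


dT = Q / (m_dot * cp)
dT = 668 / (47.2 * 5.7)
dT = 2.4829 C

2.4829


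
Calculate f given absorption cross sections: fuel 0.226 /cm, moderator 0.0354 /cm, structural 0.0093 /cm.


f = Sigma_a_fuel / (Sigma_a_fuel + Sigma_a_mod + Sigma_a_other)
f = 0.226 / (0.226 + 0.0354 + 0.0093)
f = 0.83487

0.83487


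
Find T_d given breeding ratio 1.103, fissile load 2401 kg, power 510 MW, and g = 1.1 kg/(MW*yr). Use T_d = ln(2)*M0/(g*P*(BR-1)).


Breeding gain G = BR - 1 = 1.103 - 1 = 0.103
Fissile production rate = g * P * G = 1.1 * 510 * 0.103 = 57.783 kg/yr
T_d = ln(2) * M0 / (g * P * G)
T_d = ln(2) * 2401 / 57.783 = 28.802 yr

28.802


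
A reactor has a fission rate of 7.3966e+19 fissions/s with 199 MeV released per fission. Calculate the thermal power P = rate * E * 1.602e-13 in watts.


P = fission_rate * E_MeV * 1.602e-13
P = 7.3966e+19 * 199 * 1.602e-13
P = 2.3580e+09 W

2.3580e+09


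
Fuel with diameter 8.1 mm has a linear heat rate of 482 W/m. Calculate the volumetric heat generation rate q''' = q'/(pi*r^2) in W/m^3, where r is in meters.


r = D / 2 / 1000 = 8.1 / 2 / 1000 = 0.00405 m
q''' = q' / (pi * r^2)
q''' = 482 / (pi * 0.00405^2)
q''' = 9.3538e+06 W/m^3

9.3538e+06


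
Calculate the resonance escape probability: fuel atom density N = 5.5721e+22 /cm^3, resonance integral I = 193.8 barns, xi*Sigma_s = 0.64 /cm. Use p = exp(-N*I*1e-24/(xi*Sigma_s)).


p = exp(-N * I * 1e-24 / (xi*Sigma_s))
p = exp(-5.5721e+22 * 193.8 * 1e-24 / 0.64)
p = 4.7005e-08

4.7005e-08


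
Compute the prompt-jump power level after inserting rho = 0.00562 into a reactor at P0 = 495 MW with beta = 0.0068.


P1/P0 = beta / (beta - rho)
P1/P0 = 0.0068 / (0.0068 - 0.00562) = 5.762712
P1 = 495 * 5.762712 = 2852.5 MW

2852.5


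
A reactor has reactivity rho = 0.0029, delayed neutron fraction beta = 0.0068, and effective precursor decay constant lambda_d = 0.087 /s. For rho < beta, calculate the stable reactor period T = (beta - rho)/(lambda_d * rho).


T = (beta - rho) / (lambda_d * rho)
T = (0.0068 - 0.0029) / (0.087 * 0.0029)
T = 15.458 s

15.458


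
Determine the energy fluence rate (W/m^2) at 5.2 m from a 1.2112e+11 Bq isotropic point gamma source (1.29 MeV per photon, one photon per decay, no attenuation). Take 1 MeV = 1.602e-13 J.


psi = A * E * 1.602e-13 / (4*pi*r^2)
psi = 1.2112e+11 * 1.29 * 1.602e-13 / (4*pi*5.2^2)
psi = 7.3663e-05 W/m^2

7.3663e-05


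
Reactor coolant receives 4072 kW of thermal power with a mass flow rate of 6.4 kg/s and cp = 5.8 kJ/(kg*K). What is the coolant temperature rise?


dT = Q / (m_dot * cp)
dT = 4072 / (6.4 * 5.8)
dT = 109.70 C

109.70


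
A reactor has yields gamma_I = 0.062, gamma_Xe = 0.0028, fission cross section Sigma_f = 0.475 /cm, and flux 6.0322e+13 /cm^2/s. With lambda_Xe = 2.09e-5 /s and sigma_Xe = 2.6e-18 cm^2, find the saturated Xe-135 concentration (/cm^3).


Xe_eq = (gamma_I + gamma_Xe) * Sigma_f * phi / (lambda_Xe + sigma_Xe * phi)
Numerator = (0.062 + 0.0028) * 0.475 * 6.0322e+13 = 1.856711e+12
Denominator = 2.09e-5 + 2.6e-18 * 6.0322e+13 = 1.777372e-04
Xe_eq = 1.856711e+12 / 1.777372e-04 = 1.0446e+16 /cm^3

1.0446e+16


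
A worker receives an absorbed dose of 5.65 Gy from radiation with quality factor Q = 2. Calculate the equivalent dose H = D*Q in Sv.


H = D * Q
H = 5.65 * 2
H = 11.300 Sv

11.300


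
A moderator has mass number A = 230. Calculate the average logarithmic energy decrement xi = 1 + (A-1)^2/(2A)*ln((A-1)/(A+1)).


xi = 1 + (A-1)^2/(2A) * ln((A-1)/(A+1))
xi = 1 + (230-1)^2/(2*230) * ln((230-1)/(230 +1))
xi = 0.0086705

0.0086705


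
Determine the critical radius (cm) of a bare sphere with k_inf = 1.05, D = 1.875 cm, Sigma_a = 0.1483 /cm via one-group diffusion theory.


L^2 = D / Sigma_a = 1.875 / 0.1483 = 12.64329 cm^2
B_m^2 = (k_inf - 1) / L^2 = (1.05 - 1) / 12.64329 = 0.003954667 /cm^2
For a bare sphere: B_g = pi/R, so R_c = pi / sqrt(B_m^2)
R_c = pi / sqrt(0.003954667) = 49.957 cm

49.957


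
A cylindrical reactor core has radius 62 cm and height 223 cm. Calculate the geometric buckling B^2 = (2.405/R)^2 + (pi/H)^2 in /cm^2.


B^2 = (2.405/R)^2 + (pi/H)^2
B^2 = (2.405/62)^2 + (pi/223)^2
B^2 = 0.0017032 /cm^2

0.0017032


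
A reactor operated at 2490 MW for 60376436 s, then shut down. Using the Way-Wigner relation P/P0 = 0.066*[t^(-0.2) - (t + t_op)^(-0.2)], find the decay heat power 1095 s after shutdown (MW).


P/P0 = 0.066 * [t^(-0.2) - (t + t_op)^(-0.2)]
P/P0 = 0.066 * [1095^(-0.2) - (1095 + 60376436)^(-0.2)]
P/P0 = 0.066 * [0.2466705 - 0.02778593] = 0.01444638
P = 2490 * 0.01444638 = 35.971 MW

35.971


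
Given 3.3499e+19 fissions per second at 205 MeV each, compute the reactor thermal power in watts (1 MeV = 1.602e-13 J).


P = fission_rate * E_MeV * 1.602e-13
P = 3.3499e+19 * 205 * 1.602e-13
P = 1.1001e+09 W

1.1001e+09


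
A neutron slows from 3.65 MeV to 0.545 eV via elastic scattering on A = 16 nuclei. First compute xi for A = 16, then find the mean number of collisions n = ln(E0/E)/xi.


xi = 1 + (A-1)^2/(2A)*ln((A-1)/(A+1)) = 0.1199467 (for A = 16)
n = ln(E0/E) / xi
n = ln(3.65e6 / 0.545) / 0.1199467
n = ln(6.697248e+06) / 0.1199467 = 131.03

131.03


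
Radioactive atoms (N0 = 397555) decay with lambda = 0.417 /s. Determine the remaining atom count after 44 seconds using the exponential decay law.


N = N0 * exp(-lambda * t)
N = 397555 * exp(-0.417 * 44)
N = 0.0042753

0.0042753


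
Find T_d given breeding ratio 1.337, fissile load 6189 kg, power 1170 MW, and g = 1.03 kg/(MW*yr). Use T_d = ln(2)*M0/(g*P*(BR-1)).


Breeding gain G = BR - 1 = 1.337 - 1 = 0.337
Fissile production rate = g * P * G = 1.03 * 1170 * 0.337 = 406.1187 kg/yr
T_d = ln(2) * M0 / (g * P * G)
T_d = ln(2) * 6189 / 406.1187 = 10.563 yr

10.563


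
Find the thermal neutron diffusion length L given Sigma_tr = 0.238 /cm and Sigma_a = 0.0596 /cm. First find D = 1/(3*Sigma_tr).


D = 1 / (3 * Sigma_tr) = 1 / (3 * 0.238) = 1.400560 cm
L = sqrt(D / Sigma_a)
L = sqrt(1.400560 / 0.0596)
L = 4.8476 cm

4.8476


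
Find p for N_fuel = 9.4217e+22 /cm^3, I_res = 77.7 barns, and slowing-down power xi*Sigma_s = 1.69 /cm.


p = exp(-N * I * 1e-24 / (xi*Sigma_s))
p = exp(-9.4217e+22 * 77.7 * 1e-24 / 1.69)
p = 0.013144

0.013144


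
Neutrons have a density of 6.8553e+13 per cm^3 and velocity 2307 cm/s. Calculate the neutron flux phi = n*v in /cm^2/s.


phi = n * v
phi = 6.8553e+13 * 2307
phi = 1.5815e+17 /cm^2/s

1.5815e+17


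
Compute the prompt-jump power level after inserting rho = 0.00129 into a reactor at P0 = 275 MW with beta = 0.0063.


P1/P0 = beta / (beta - rho)
P1/P0 = 0.0063 / (0.0063 - 0.00129) = 1.257485
P1 = 275 * 1.257485 = 345.81 MW

345.81


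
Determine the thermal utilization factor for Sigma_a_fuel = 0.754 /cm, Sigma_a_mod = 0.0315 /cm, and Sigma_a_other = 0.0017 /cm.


f = Sigma_a_fuel / (Sigma_a_fuel + Sigma_a_mod + Sigma_a_other)
f = 0.754 / (0.754 + 0.0315 + 0.0017)
f = 0.95783

0.95783


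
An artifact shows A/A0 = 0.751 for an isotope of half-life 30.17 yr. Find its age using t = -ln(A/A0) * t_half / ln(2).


lambda = ln(2) / t_half = ln(2) / 30.17 = 0.02297472 /yr
t = -ln(A/A0) / lambda
t = -ln(0.751) / 0.02297472
t = 12.464 yr

12.464


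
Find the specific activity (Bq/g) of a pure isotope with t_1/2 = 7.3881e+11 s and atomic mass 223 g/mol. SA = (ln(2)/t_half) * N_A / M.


lambda = ln(2) / t_half = ln(2) / 7.3881e+11 = 9.381941e-13 /s
SA = lambda * N_A / M
SA = 9.381941e-13 * 6.022e23 / 223
SA = 2.5335e+09 Bq/g

2.5335e+09


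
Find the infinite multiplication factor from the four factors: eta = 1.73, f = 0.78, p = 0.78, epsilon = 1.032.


k_inf = eta * f * p * epsilon
k_inf = 1.73 * 0.78 * 0.78 * 1.032
k_inf = 1.0862

1.0862


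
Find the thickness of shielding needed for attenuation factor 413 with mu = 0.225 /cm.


x = ln(factor) / mu
x = ln(413) / 0.225
x = 26.771 cm

26.771


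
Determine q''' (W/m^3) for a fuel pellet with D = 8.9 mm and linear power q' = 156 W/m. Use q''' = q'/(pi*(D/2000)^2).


r = D / 2 / 1000 = 8.9 / 2 / 1000 = 0.00445 m
q''' = q' / (pi * r^2)
q''' = 156 / (pi * 0.00445^2)
q''' = 2.5076e+06 W/m^3

2.5076e+06


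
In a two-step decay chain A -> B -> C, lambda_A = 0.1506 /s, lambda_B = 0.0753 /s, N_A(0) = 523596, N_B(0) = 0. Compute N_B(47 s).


N_B(t) = lambda_A * N_A0 / (lambda_B - lambda_A) * [exp(-lambda_A*t) - exp(-lambda_B*t)]
exp(-0.1506*47) = 8.432897e-04; exp(-0.0753*47) = 0.02903945
N_B = 0.1506 * 523596 / (0.0753 - 0.1506) * (8.432897e-04 - 0.02903945)
N_B = 29527

29527


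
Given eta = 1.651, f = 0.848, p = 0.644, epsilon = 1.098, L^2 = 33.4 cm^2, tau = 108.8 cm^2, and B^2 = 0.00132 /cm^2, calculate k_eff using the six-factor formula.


k_inf = eta*f*p*eps = 1.651*0.848*0.644*1.098 = 0.9899907
P_TNL = 1/(1 + L^2*B^2) = 1/(1 + 33.4*0.00132) = 0.9577737
P_FNL = exp(-B^2*tau) = exp(-0.00132*108.8) = 0.8662203
k_eff = k_inf * P_TNL * P_FNL = 0.9899907 * 0.9577737 * 0.8662203
k_eff = 0.82134

0.82134


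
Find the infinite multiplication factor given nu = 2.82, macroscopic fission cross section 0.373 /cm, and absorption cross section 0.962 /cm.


k_inf = nu * Sigma_f / Sigma_a
k_inf = 2.82 * 0.373 / 0.962
k_inf = 1.0934

1.0934


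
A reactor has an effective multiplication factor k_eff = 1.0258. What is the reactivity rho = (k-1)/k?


rho = (k_eff - 1) / k_eff
rho = (1.0258 - 1) / 1.0258
rho = 0.025151

0.025151


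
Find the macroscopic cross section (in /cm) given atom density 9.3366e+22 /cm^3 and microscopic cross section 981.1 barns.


Sigma = N * sigma_barns * 1e-24
Sigma = 9.3366e+22 * 981.1 * 1e-24
Sigma = 91.601 /cm

91.601


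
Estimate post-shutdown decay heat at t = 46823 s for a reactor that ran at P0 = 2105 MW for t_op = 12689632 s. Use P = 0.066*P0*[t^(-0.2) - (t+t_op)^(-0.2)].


P/P0 = 0.066 * [t^(-0.2) - (t + t_op)^(-0.2)]
P/P0 = 0.066 * [46823^(-0.2) - (46823 + 12689632)^(-0.2)]
P/P0 = 0.066 * [0.1163880 - 0.03793065] = 0.005178185
P = 2105 * 0.005178185 = 10.900 MW

10.900


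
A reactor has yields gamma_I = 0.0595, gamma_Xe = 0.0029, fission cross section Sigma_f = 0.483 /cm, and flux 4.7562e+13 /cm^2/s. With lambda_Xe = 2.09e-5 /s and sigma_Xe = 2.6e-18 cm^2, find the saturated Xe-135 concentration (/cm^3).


Xe_eq = (gamma_I + gamma_Xe) * Sigma_f * phi / (lambda_Xe + sigma_Xe * phi)
Numerator = (0.0595 + 0.0029) * 0.483 * 4.7562e+13 = 1.433481e+12
Denominator = 2.09e-5 + 2.6e-18 * 4.7562e+13 = 1.445612e-04
Xe_eq = 1.433481e+12 / 1.445612e-04 = 9.9161e+15 /cm^3

9.9161e+15


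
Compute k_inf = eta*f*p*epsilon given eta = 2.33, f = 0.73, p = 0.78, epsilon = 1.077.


k_inf = eta * f * p * epsilon
k_inf = 2.33 * 0.73 * 0.78 * 1.077
k_inf = 1.4289

1.4289


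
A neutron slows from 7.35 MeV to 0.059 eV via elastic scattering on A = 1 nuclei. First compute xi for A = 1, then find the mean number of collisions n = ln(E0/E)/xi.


xi = 1 + (A-1)^2/(2A)*ln((A-1)/(A+1)) = 1 (for A = 1)
n = ln(E0/E) / xi
n = ln(7.35e6 / 0.059) / 1
n = ln(1.245763e+08) / 1 = 18.640

18.640


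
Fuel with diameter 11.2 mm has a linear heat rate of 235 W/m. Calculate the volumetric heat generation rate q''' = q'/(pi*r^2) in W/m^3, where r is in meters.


r = D / 2 / 1000 = 11.2 / 2 / 1000 = 0.0056 m
q''' = q' / (pi * r^2)
q''' = 235 / (pi * 0.0056^2)
q''' = 2.3853e+06 W/m^3

2.3853e+06


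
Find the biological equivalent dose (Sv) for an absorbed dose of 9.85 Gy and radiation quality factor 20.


H = D * Q
H = 9.85 * 20
H = 197.00 Sv

197.00


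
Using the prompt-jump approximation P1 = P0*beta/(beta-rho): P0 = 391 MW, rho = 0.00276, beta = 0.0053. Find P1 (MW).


P1/P0 = beta / (beta - rho)
P1/P0 = 0.0053 / (0.0053 - 0.00276) = 2.086614
P1 = 391 * 2.086614 = 815.87 MW

815.87


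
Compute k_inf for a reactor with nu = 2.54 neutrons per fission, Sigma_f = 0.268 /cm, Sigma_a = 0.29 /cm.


k_inf = nu * Sigma_f / Sigma_a
k_inf = 2.54 * 0.268 / 0.29
k_inf = 2.3473

2.3473


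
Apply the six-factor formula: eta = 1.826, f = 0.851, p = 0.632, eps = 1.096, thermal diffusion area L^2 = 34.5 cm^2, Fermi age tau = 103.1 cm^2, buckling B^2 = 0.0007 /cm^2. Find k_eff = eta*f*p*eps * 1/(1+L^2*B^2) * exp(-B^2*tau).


k_inf = eta*f*p*eps = 1.826*0.851*0.632*1.096 = 1.076361
P_TNL = 1/(1 + L^2*B^2) = 1/(1 + 34.5*0.0007) = 0.9764195
P_FNL = exp(-B^2*tau) = exp(-0.0007*103.1) = 0.9303727
k_eff = k_inf * P_TNL * P_FNL = 1.076361 * 0.9764195 * 0.9303727
k_eff = 0.97780

0.97780


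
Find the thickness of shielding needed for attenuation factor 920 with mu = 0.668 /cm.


x = ln(factor) / mu
x = ln(920) / 0.668
x = 10.216 cm

10.216


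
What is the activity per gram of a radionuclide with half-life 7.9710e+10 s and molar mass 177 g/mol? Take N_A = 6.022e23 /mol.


lambda = ln(2) / t_half = ln(2) / 7.9710e+10 = 8.695862e-12 /s
SA = lambda * N_A / M
SA = 8.695862e-12 * 6.022e23 / 177
SA = 2.9586e+10 Bq/g

2.9586e+10


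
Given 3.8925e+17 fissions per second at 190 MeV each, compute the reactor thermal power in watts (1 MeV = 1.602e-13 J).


P = fission_rate * E_MeV * 1.602e-13
P = 3.8925e+17 * 190 * 1.602e-13
P = 1.1848e+07 W

1.1848e+07


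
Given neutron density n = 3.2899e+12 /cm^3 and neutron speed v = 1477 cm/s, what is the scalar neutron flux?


phi = n * v
phi = 3.2899e+12 * 1477
phi = 4.8592e+15 /cm^2/s

4.8592e+15


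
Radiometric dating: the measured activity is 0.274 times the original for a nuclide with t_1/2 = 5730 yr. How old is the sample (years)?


lambda = ln(2) / t_half = ln(2) / 5730 = 1.209681e-04 /yr
t = -ln(A/A0) / lambda
t = -ln(0.274) / 1.209681e-04
t = 10702 yr

10702


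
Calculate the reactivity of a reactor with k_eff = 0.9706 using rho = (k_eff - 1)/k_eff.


rho = (k_eff - 1) / k_eff
rho = (0.9706 - 1) / 0.9706
rho = -0.030291

-0.030291


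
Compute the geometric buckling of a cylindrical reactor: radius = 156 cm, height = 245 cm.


B^2 = (2.405/R)^2 + (pi/H)^2
B^2 = (2.405/156)^2 + (pi/245)^2
B^2 = 4.0210e-04 /cm^2

4.0210e-04


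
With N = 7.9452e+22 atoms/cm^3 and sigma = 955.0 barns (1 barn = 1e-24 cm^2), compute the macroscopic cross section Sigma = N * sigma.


Sigma = N * sigma_barns * 1e-24
Sigma = 7.9452e+22 * 955.0 * 1e-24
Sigma = 75.877 /cm

75.877


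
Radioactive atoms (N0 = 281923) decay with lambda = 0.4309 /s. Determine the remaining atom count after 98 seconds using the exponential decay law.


N = N0 * exp(-lambda * t)
N = 281923 * exp(-0.4309 * 98)
N = 1.2902e-13

1.2902e-13


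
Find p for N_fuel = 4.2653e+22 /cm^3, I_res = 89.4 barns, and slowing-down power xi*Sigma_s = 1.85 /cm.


p = exp(-N * I * 1e-24 / (xi*Sigma_s))
p = exp(-4.2653e+22 * 89.4 * 1e-24 / 1.85)
p = 0.12730

0.12730


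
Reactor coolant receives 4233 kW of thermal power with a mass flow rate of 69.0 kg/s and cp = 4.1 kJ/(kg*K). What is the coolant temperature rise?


dT = Q / (m_dot * cp)
dT = 4233 / (69.0 * 4.1)
dT = 14.963 C

14.963


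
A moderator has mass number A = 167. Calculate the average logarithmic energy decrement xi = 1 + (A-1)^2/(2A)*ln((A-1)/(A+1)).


xi = 1 + (A-1)^2/(2A) * ln((A-1)/(A+1))
xi = 1 + (167-1)^2/(2*167) * ln((167-1)/(167 +1))
xi = 0.011928

0.011928


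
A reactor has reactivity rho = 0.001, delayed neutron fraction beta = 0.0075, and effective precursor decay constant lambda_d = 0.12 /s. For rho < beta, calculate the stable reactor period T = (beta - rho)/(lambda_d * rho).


T = (beta - rho) / (lambda_d * rho)
T = (0.0075 - 0.001) / (0.12 * 0.001)
T = 54.167 s

54.167


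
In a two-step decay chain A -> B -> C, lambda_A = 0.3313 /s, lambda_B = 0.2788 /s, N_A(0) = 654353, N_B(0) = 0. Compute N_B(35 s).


N_B(t) = lambda_A * N_A0 / (lambda_B - lambda_A) * [exp(-lambda_A*t) - exp(-lambda_B*t)]
exp(-0.3313*35) = 9.207428e-06; exp(-0.2788*35) = 5.783017e-05
N_B = 0.3313 * 654353 / (0.2788 - 0.3313) * (9.207428e-06 - 5.783017e-05)
N_B = 200.78

200.78


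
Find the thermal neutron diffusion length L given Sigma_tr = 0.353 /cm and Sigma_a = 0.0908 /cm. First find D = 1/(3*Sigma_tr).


D = 1 / (3 * Sigma_tr) = 1 / (3 * 0.353) = 0.9442871 cm
L = sqrt(D / Sigma_a)
L = sqrt(0.9442871 / 0.0908)
L = 3.2248 cm

3.2248


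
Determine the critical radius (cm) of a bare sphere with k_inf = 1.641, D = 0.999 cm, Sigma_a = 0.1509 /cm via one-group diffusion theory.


L^2 = D / Sigma_a = 0.999 / 0.1509 = 6.620278 cm^2
B_m^2 = (k_inf - 1) / L^2 = (1.641 - 1) / 6.620278 = 0.09682373 /cm^2
For a bare sphere: B_g = pi/R, so R_c = pi / sqrt(B_m^2)
R_c = pi / sqrt(0.09682373) = 10.096 cm

10.096


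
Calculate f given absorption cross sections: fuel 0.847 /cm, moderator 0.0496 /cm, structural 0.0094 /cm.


f = Sigma_a_fuel / (Sigma_a_fuel + Sigma_a_mod + Sigma_a_other)
f = 0.847 / (0.847 + 0.0496 + 0.0094)
f = 0.93488

0.93488


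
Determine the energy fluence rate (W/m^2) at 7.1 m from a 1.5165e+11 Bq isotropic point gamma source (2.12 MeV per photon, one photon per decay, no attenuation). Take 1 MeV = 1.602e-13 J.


psi = A * E * 1.602e-13 / (4*pi*r^2)
psi = 1.5165e+11 * 2.12 * 1.602e-13 / (4*pi*7.1^2)
psi = 8.1304e-05 W/m^2

8.1304e-05


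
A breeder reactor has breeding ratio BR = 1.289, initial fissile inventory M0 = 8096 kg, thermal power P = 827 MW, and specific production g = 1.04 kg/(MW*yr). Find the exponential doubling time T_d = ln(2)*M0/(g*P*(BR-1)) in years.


Breeding gain G = BR - 1 = 1.289 - 1 = 0.289
Fissile production rate = g * P * G = 1.04 * 827 * 0.289 = 248.56312 kg/yr
T_d = ln(2) * M0 / (g * P * G)
T_d = ln(2) * 8096 / 248.56312 = 22.577 yr

22.577


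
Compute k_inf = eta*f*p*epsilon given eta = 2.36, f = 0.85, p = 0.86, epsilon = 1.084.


k_inf = eta * f * p * epsilon
k_inf = 2.36 * 0.85 * 0.86 * 1.084
k_inf = 1.8701

1.8701


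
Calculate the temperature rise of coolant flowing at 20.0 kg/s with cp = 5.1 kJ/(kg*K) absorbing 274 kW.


dT = Q / (m_dot * cp)
dT = 274 / (20.0 * 5.1)
dT = 2.6863 C

2.6863


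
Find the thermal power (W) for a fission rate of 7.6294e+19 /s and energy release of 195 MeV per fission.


P = fission_rate * E_MeV * 1.602e-13
P = 7.6294e+19 * 195 * 1.602e-13
P = 2.3833e+09 W

2.3833e+09


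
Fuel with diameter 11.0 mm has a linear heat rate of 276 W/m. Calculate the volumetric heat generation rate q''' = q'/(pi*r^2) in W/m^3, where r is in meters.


r = D / 2 / 1000 = 11.0 / 2 / 1000 = 0.0055 m
q''' = q' / (pi * r^2)
q''' = 276 / (pi * 0.0055^2)
q''' = 2.9042e+06 W/m^3

2.9042e+06


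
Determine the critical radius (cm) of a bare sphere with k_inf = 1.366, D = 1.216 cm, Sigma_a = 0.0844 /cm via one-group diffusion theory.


L^2 = D / Sigma_a = 1.216 / 0.0844 = 14.40758 cm^2
B_m^2 = (k_inf - 1) / L^2 = (1.366 - 1) / 14.40758 = 0.02540329 /cm^2
For a bare sphere: B_g = pi/R, so R_c = pi / sqrt(B_m^2)
R_c = pi / sqrt(0.02540329) = 19.711 cm

19.711


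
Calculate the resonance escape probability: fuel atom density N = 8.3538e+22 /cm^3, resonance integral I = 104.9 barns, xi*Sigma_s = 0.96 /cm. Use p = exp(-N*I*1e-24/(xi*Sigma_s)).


p = exp(-N * I * 1e-24 / (xi*Sigma_s))
p = exp(-8.3538e+22 * 104.9 * 1e-24 / 0.96)
p = 1.0855e-04

1.0855e-04


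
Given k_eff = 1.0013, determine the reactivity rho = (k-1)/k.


rho = (k_eff - 1) / k_eff
rho = (1.0013 - 1) / 1.0013
rho = 0.0012983

0.0012983


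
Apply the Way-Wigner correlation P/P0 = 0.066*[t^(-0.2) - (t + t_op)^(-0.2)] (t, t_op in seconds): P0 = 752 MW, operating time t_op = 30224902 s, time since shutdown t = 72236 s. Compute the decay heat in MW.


P/P0 = 0.066 * [t^(-0.2) - (t + t_op)^(-0.2)]
P/P0 = 0.066 * [72236^(-0.2) - (72236 + 30224902)^(-0.2)]
P/P0 = 0.066 * [0.1067208 - 0.03189479] = 0.004938517
P = 752 * 0.004938517 = 3.7138 MW

3.7138


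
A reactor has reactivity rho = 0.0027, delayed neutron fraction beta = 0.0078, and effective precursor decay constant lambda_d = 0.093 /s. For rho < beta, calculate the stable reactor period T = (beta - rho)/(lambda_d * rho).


T = (beta - rho) / (lambda_d * rho)
T = (0.0078 - 0.0027) / (0.093 * 0.0027)
T = 20.311 s

20.311


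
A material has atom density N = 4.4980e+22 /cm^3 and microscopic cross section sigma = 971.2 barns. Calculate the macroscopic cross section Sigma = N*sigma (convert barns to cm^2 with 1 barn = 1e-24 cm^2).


Sigma = N * sigma_barns * 1e-24
Sigma = 4.4980e+22 * 971.2 * 1e-24
Sigma = 43.685 /cm

43.685


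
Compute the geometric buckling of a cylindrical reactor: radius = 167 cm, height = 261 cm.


B^2 = (2.405/R)^2 + (pi/H)^2
B^2 = (2.405/167)^2 + (pi/261)^2
B^2 = 3.5228e-04 /cm^2

3.5228e-04


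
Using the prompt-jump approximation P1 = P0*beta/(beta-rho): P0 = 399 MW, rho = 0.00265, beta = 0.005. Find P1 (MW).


P1/P0 = beta / (beta - rho)
P1/P0 = 0.005 / (0.005 - 0.00265) = 2.127660
P1 = 399 * 2.127660 = 848.94 MW

848.94


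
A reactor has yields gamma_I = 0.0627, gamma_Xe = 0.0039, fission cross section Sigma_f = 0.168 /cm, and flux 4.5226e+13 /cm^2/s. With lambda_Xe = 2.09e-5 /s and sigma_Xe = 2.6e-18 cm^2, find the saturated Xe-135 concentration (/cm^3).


Xe_eq = (gamma_I + gamma_Xe) * Sigma_f * phi / (lambda_Xe + sigma_Xe * phi)
Numerator = (0.0627 + 0.0039) * 0.168 * 4.5226e+13 = 5.060247e+11
Denominator = 2.09e-5 + 2.6e-18 * 4.5226e+13 = 1.384876e-04
Xe_eq = 5.060247e+11 / 1.384876e-04 = 3.6539e+15 /cm^3

3.6539e+15


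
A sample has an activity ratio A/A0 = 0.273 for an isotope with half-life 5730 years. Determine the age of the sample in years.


lambda = ln(2) / t_half = ln(2) / 5730 = 1.209681e-04 /yr
t = -ln(A/A0) / lambda
t = -ln(0.273) / 1.209681e-04
t = 10732 yr

10732


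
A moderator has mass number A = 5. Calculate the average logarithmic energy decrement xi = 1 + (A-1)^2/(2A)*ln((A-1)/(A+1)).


xi = 1 + (A-1)^2/(2A) * ln((A-1)/(A+1))
xi = 1 + (5-1)^2/(2*5) * ln((5-1)/(5 +1))
xi = 0.35126

0.35126


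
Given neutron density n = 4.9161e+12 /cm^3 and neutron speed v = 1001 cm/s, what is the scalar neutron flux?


phi = n * v
phi = 4.9161e+12 * 1001
phi = 4.9210e+15 /cm^2/s

4.9210e+15


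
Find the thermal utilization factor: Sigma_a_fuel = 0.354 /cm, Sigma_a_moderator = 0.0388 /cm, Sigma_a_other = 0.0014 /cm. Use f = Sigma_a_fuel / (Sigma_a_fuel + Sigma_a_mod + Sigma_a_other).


f = Sigma_a_fuel / (Sigma_a_fuel + Sigma_a_mod + Sigma_a_other)
f = 0.354 / (0.354 + 0.0388 + 0.0014)
f = 0.89802

0.89802


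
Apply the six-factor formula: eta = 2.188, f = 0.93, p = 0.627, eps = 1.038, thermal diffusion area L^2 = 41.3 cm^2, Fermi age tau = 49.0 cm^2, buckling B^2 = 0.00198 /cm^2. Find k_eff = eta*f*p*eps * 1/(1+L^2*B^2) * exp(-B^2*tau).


k_inf = eta*f*p*eps = 2.188*0.93*0.627*1.038 = 1.324327
P_TNL = 1/(1 + L^2*B^2) = 1/(1 + 41.3*0.00198) = 0.9244075
P_FNL = exp(-B^2*tau) = exp(-0.00198*49.0) = 0.9075379
k_eff = k_inf * P_TNL * P_FNL = 1.324327 * 0.9244075 * 0.9075379
k_eff = 1.1110

1.1110


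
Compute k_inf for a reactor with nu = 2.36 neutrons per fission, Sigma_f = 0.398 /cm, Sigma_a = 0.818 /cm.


k_inf = nu * Sigma_f / Sigma_a
k_inf = 2.36 * 0.398 / 0.818
k_inf = 1.1483

1.1483


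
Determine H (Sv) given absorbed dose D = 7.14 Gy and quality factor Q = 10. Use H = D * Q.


H = D * Q
H = 7.14 * 10
H = 71.400 Sv

71.400


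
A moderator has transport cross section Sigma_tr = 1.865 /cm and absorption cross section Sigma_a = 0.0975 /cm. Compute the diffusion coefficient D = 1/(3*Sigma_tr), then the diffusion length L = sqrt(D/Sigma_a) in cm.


D = 1 / (3 * Sigma_tr) = 1 / (3 * 1.865) = 0.1787310 cm
L = sqrt(D / Sigma_a)
L = sqrt(0.1787310 / 0.0975)
L = 1.3539 cm

1.3539


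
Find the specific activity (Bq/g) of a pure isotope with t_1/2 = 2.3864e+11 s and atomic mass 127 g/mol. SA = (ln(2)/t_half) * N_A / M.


lambda = ln(2) / t_half = ln(2) / 2.3864e+11 = 2.904572e-12 /s
SA = lambda * N_A / M
SA = 2.904572e-12 * 6.022e23 / 127
SA = 1.3773e+10 Bq/g

1.3773e+10


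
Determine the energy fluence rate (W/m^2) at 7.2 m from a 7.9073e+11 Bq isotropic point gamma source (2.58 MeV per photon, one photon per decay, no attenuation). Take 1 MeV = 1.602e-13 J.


psi = A * E * 1.602e-13 / (4*pi*r^2)
psi = 7.9073e+11 * 2.58 * 1.602e-13 / (4*pi*7.2^2)
psi = 5.0169e-04 W/m^2

5.0169e-04


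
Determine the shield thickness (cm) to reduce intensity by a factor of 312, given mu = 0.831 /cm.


x = ln(factor) / mu
x = ln(312) / 0.831
x = 6.9110 cm

6.9110


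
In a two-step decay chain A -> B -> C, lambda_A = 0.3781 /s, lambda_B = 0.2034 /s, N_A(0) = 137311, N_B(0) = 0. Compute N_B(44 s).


N_B(t) = lambda_A * N_A0 / (lambda_B - lambda_A) * [exp(-lambda_A*t) - exp(-lambda_B*t)]
exp(-0.3781*44) = 5.955295e-08; exp(-0.2034*44) = 1.297891e-04
N_B = 0.3781 * 137311 / (0.2034 - 0.3781) * (5.955295e-08 - 1.297891e-04)
N_B = 38.553

38.553


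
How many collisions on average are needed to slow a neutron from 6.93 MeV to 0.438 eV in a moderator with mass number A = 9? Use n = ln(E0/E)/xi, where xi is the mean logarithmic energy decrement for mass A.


xi = 1 + (A-1)^2/(2A)*ln((A-1)/(A+1)) = 0.2066007 (for A = 9)
n = ln(E0/E) / xi
n = ln(6.93e6 / 0.438) / 0.2066007
n = ln(1.582192e+07) / 0.2066007 = 80.236

80.236


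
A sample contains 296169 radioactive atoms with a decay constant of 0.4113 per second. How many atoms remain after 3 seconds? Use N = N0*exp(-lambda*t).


N = N0 * exp(-lambda * t)
N = 296169 * exp(-0.4113 * 3)
N = 86231

86231


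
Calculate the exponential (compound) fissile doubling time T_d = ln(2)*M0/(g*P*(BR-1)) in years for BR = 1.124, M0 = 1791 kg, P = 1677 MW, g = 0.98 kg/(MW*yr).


Breeding gain G = BR - 1 = 1.124 - 1 = 0.124
Fissile production rate = g * P * G = 0.98 * 1677 * 0.124 = 203.78904 kg/yr
T_d = ln(2) * M0 / (g * P * G)
T_d = ln(2) * 1791 / 203.78904 = 6.0917 yr

6.0917


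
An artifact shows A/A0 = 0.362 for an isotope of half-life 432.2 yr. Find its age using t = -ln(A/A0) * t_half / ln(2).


lambda = ln(2) / t_half = ln(2) / 432.2 = 0.001603765 /yr
t = -ln(A/A0) / lambda
t = -ln(0.362) / 0.001603765
t = 633.58 yr

633.58


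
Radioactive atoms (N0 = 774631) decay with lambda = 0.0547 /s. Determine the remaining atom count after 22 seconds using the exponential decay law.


N = N0 * exp(-lambda * t)
N = 774631 * exp(-0.0547 * 22)
N = 232522

232522


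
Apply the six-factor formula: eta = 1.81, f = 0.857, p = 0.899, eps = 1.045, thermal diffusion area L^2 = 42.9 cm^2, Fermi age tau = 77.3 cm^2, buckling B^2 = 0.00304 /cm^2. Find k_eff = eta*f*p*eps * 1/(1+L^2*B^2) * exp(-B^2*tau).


k_inf = eta*f*p*eps = 1.81*0.857*0.899*1.045 = 1.457254
P_TNL = 1/(1 + L^2*B^2) = 1/(1 + 42.9*0.00304) = 0.8846301
P_FNL = exp(-B^2*tau) = exp(-0.00304*77.3) = 0.7905772
k_eff = k_inf * P_TNL * P_FNL = 1.457254 * 0.8846301 * 0.7905772
k_eff = 1.0192

1.0192


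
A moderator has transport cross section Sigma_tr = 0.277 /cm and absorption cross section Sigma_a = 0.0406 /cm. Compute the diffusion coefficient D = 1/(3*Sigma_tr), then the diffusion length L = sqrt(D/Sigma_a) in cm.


D = 1 / (3 * Sigma_tr) = 1 / (3 * 0.277) = 1.203369 cm
L = sqrt(D / Sigma_a)
L = sqrt(1.203369 / 0.0406)
L = 5.4442 cm

5.4442


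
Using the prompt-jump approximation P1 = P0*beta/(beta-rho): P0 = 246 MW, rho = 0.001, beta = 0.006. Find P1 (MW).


P1/P0 = beta / (beta - rho)
P1/P0 = 0.006 / (0.006 - 0.001) = 1.200000
P1 = 246 * 1.200000 = 295.20 MW

295.20


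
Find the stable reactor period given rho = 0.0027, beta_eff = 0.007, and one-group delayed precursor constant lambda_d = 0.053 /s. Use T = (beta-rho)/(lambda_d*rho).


T = (beta - rho) / (lambda_d * rho)
T = (0.007 - 0.0027) / (0.053 * 0.0027)
T = 30.049 s

30.049


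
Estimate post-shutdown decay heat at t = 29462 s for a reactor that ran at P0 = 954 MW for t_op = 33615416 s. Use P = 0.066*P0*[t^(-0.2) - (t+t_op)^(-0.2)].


P/P0 = 0.066 * [t^(-0.2) - (t + t_op)^(-0.2)]
P/P0 = 0.066 * [29462^(-0.2) - (29462 + 33615416)^(-0.2)]
P/P0 = 0.066 * [0.1276873 - 0.03123318] = 0.006365972
P = 954 * 0.006365972 = 6.0731 MW

6.0731


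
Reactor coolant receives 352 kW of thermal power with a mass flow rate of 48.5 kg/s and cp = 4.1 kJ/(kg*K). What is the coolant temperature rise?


dT = Q / (m_dot * cp)
dT = 352 / (48.5 * 4.1)
dT = 1.7702 C

1.7702


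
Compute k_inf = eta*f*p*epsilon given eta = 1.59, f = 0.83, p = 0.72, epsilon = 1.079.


k_inf = eta * f * p * epsilon
k_inf = 1.59 * 0.83 * 0.72 * 1.079
k_inf = 1.0252

1.0252


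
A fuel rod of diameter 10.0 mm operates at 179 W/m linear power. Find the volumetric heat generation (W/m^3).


r = D / 2 / 1000 = 10.0 / 2 / 1000 = 0.005 m
q''' = q' / (pi * r^2)
q''' = 179 / (pi * 0.005^2)
q''' = 2.2791e+06 W/m^3

2.2791e+06


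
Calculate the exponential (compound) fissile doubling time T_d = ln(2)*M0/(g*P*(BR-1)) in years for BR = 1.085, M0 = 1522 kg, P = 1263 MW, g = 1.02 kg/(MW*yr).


Breeding gain G = BR - 1 = 1.085 - 1 = 0.085
Fissile production rate = g * P * G = 1.02 * 1263 * 0.085 = 109.5021 kg/yr
T_d = ln(2) * M0 / (g * P * G)
T_d = ln(2) * 1522 / 109.5021 = 9.6342 yr

9.6342


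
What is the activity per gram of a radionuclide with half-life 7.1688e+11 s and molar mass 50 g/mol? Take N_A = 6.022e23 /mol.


lambda = ln(2) / t_half = ln(2) / 7.1688e+11 = 9.668943e-13 /s
SA = lambda * N_A / M
SA = 9.668943e-13 * 6.022e23 / 50
SA = 1.1645e+10 Bq/g

1.1645e+10


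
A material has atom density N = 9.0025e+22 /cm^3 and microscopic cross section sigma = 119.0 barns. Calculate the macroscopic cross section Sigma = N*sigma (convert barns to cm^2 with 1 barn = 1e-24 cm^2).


Sigma = N * sigma_barns * 1e-24
Sigma = 9.0025e+22 * 119.0 * 1e-24
Sigma = 10.713 /cm

10.713


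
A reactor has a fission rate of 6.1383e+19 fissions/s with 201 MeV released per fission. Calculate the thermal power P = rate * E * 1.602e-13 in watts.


P = fission_rate * E_MeV * 1.602e-13
P = 6.1383e+19 * 201 * 1.602e-13
P = 1.9765e+09 W

1.9765e+09


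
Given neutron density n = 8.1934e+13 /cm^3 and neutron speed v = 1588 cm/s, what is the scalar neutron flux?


phi = n * v
phi = 8.1934e+13 * 1588
phi = 1.3011e+17 /cm^2/s

1.3011e+17


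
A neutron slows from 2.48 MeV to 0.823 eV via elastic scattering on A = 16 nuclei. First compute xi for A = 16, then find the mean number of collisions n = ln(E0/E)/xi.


xi = 1 + (A-1)^2/(2A)*ln((A-1)/(A+1)) = 0.1199467 (for A = 16)
n = ln(E0/E) / xi
n = ln(2.48e6 / 0.823) / 0.1199467
n = ln(3.013366e+06) / 0.1199467 = 124.38

124.38


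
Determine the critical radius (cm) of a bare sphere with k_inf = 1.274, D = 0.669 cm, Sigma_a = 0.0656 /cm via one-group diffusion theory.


L^2 = D / Sigma_a = 0.669 / 0.0656 = 10.19817 cm^2
B_m^2 = (k_inf - 1) / L^2 = (1.274 - 1) / 10.19817 = 0.02686757 /cm^2
For a bare sphere: B_g = pi/R, so R_c = pi / sqrt(B_m^2)
R_c = pi / sqrt(0.02686757) = 19.166 cm

19.166


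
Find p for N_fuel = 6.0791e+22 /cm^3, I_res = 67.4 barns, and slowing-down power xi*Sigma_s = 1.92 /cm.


p = exp(-N * I * 1e-24 / (xi*Sigma_s))
p = exp(-6.0791e+22 * 67.4 * 1e-24 / 1.92)
p = 0.11836

0.11836


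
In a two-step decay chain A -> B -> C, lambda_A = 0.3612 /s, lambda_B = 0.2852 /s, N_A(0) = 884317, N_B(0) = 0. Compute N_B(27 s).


N_B(t) = lambda_A * N_A0 / (lambda_B - lambda_A) * [exp(-lambda_A*t) - exp(-lambda_B*t)]
exp(-0.3612*27) = 5.815492e-05; exp(-0.2852*27) = 4.526461e-04
N_B = 0.3612 * 884317 / (0.2852 - 0.3612) * (5.815492e-05 - 4.526461e-04)
N_B = 1658.0

1658.0
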